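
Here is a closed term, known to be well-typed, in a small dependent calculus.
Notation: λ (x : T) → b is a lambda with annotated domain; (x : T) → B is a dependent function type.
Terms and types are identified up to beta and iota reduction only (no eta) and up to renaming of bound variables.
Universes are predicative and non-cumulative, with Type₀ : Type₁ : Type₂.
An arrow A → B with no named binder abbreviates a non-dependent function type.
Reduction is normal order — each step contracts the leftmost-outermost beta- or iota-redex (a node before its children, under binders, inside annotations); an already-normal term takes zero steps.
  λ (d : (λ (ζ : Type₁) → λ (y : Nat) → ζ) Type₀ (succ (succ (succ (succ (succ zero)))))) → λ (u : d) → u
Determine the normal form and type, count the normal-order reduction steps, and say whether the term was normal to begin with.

reduced normal form:
  λ (d : Type₀) → λ (ζ : d) → ζ
the term's type:
  (d : Type₀) → d → d
steps to reach normal form (normal order): 2
started in normal form: no
first redex: a beta-redex


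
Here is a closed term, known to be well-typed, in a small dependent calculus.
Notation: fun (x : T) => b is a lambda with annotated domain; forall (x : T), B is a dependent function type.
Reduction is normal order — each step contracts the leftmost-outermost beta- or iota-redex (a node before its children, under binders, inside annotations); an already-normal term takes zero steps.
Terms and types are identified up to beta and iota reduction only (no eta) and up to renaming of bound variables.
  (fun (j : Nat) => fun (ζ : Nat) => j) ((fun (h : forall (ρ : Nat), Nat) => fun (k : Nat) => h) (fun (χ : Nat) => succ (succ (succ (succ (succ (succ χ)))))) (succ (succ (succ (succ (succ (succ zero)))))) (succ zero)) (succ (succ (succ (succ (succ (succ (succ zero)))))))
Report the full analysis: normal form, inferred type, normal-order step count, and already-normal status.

normal form:
  succ (succ (succ (succ (succ (succ (succ zero))))))
type:
  Nat
reduction steps (normal order): 5
started in normal form: no
first redex: a beta-redex


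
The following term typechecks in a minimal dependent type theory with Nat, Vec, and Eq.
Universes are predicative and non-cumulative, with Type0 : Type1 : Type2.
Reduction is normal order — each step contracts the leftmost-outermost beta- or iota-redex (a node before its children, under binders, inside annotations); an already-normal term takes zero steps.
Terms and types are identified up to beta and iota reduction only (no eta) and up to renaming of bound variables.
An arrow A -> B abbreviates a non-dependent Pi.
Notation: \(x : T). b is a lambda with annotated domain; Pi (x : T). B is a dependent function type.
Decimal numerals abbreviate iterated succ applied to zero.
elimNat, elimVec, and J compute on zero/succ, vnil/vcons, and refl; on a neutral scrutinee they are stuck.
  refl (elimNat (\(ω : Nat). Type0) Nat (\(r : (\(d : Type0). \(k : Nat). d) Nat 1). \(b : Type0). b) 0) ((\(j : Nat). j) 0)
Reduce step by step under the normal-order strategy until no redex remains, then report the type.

normal-order reduction:
  refl (elimNat (\(ω : Nat). Type0) Nat (\(r : (\(d : Type0). \(k : Nat). d) Nat 1). \(b : Type0). b) 0) ((\(j : Nat). j) 0)
  ~> refl Nat ((\(ω : Nat). ω) 0)
  ~> refl Nat 0
inferred type:
  Eq Nat 0 0


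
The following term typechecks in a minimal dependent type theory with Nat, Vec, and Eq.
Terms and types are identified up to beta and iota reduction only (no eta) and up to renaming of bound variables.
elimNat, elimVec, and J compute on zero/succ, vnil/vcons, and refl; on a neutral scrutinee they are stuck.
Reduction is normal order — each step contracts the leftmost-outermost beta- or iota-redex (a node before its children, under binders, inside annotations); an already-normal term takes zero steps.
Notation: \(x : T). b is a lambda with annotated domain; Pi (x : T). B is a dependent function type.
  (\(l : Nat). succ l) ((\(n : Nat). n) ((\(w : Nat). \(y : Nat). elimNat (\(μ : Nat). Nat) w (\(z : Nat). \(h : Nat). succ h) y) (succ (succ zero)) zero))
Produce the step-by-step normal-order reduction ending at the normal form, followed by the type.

reduction (normal order):
  (\(l : Nat). succ l) ((\(n : Nat). n) ((\(w : Nat). \(y : Nat). elimNat (\(μ : Nat). Nat) w (\(z : Nat). \(h : Nat). succ h) y) (succ (succ zero)) zero))
  ~> succ ((\(l : Nat). l) ((\(n : Nat). \(w : Nat). elimNat (\(y : Nat). Nat) n (\(μ : Nat). \(z : Nat). succ z) w) (succ (succ zero)) zero))
  ~> succ ((\(l : Nat). \(n : Nat). elimNat (\(w : Nat). Nat) l (\(y : Nat). \(μ : Nat). succ μ) n) (succ (succ zero)) zero)
  ~> succ ((\(l : Nat). elimNat (\(n : Nat). Nat) (succ (succ zero)) (\(w : Nat). \(y : Nat). succ y) l) zero)
  ~> succ (elimNat (\(l : Nat). Nat) (succ (succ zero)) (\(n : Nat). \(w : Nat). succ w) zero)
  ~> succ (succ (succ zero))
inferred type:
  Nat


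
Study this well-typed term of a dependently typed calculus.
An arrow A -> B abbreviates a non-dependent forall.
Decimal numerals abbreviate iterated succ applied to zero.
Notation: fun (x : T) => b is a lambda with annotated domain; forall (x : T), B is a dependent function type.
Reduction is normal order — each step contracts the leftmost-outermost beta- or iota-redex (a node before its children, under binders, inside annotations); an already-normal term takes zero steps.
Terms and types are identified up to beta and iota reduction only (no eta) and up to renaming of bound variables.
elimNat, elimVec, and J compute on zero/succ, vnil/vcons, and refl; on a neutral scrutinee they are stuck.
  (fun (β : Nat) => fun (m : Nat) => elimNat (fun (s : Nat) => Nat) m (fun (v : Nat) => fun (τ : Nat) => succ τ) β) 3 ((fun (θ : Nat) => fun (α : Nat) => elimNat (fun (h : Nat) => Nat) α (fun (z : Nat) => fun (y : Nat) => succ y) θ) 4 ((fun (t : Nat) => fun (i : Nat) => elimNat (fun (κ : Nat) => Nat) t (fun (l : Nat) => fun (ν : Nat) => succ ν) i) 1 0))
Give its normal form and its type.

resulting normal form:
  8
the term's type:
  Nat
observation: 30 normal-order steps normalize the term, beginning with a beta-redex.


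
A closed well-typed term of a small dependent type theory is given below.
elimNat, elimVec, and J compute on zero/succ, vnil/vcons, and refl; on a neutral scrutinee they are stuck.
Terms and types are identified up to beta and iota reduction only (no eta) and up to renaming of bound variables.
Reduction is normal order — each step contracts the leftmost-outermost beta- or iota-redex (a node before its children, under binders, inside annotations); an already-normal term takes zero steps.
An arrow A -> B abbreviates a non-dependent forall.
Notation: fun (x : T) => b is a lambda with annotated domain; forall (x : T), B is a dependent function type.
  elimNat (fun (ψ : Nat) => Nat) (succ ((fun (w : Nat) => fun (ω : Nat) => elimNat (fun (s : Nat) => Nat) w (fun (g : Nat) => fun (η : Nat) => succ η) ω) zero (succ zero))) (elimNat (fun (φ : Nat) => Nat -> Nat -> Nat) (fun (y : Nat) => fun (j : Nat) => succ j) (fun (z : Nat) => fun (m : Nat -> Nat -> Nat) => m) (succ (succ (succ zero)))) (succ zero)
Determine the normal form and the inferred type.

normal form:
  succ (succ (succ zero))
the term's type:
  Nat
observation: contracting an elimNat iota-redex first, the term normalizes in 20 steps.


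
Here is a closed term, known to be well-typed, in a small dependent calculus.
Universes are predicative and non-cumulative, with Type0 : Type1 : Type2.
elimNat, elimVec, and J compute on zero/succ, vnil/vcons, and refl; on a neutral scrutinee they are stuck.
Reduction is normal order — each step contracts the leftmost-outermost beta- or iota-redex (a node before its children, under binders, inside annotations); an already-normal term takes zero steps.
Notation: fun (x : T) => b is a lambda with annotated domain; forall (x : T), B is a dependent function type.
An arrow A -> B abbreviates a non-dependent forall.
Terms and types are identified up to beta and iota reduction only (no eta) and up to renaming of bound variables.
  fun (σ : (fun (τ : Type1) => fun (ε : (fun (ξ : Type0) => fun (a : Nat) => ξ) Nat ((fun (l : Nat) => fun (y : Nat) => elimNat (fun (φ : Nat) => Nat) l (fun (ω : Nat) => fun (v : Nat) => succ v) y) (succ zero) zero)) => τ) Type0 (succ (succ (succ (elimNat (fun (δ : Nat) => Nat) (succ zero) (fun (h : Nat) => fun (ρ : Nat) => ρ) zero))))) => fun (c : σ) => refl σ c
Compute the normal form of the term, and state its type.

resulting normal form:
  fun (σ : Type0) => fun (τ : σ) => refl σ τ
type:
  forall (σ : Type0), forall (τ : σ), Eq σ τ τ


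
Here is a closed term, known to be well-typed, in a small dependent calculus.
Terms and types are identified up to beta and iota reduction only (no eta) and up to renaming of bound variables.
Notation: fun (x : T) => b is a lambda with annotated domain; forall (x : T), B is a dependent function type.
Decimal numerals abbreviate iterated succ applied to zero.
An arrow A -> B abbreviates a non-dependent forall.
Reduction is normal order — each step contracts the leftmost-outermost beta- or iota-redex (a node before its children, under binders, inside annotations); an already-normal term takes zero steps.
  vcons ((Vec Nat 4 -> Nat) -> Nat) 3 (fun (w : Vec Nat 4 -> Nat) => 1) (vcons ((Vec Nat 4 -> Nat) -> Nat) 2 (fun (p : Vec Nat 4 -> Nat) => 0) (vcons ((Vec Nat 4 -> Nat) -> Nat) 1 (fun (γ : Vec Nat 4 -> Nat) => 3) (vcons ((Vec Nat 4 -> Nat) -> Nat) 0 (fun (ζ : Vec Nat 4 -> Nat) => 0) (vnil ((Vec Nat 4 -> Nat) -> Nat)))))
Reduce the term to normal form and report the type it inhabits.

resulting normal form:
  vcons ((Vec Nat 4 -> Nat) -> Nat) 3 (fun (w : Vec Nat 4 -> Nat) => 1) (vcons ((Vec Nat 4 -> Nat) -> Nat) 2 (fun (p : Vec Nat 4 -> Nat) => 0) (vcons ((Vec Nat 4 -> Nat) -> Nat) 1 (fun (γ : Vec Nat 4 -> Nat) => 3) (vcons ((Vec Nat 4 -> Nat) -> Nat) 0 (fun (ζ : Vec Nat 4 -> Nat) => 0) (vnil ((Vec Nat 4 -> Nat) -> Nat)))))
inferred type:
  Vec ((Vec Nat 4 -> Nat) -> Nat) 4
observation: the term is already in normal form.


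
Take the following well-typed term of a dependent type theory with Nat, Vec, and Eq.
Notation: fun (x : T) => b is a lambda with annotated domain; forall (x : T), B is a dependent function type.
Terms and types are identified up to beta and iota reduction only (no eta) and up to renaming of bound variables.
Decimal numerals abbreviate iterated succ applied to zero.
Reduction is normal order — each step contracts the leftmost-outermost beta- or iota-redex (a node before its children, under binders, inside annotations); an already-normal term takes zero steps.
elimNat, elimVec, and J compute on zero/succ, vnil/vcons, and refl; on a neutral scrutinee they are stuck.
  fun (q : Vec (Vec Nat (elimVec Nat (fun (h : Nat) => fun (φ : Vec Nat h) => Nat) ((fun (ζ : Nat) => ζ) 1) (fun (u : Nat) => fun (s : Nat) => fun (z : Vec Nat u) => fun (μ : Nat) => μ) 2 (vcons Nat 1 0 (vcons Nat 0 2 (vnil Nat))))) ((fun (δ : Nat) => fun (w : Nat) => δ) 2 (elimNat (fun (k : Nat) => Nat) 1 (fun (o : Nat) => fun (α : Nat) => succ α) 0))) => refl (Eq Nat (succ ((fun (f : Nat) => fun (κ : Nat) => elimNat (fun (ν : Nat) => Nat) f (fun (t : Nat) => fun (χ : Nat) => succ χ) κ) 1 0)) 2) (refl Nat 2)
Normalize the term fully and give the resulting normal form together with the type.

reduced normal form:
  fun (q : Vec (Vec Nat 1) 2) => refl (Eq Nat 2 2) (refl Nat 2)
the term's type:
  forall (q : Vec (Vec Nat 1) 2), Eq (Eq Nat 2 2) (refl Nat 2) (refl Nat 2)


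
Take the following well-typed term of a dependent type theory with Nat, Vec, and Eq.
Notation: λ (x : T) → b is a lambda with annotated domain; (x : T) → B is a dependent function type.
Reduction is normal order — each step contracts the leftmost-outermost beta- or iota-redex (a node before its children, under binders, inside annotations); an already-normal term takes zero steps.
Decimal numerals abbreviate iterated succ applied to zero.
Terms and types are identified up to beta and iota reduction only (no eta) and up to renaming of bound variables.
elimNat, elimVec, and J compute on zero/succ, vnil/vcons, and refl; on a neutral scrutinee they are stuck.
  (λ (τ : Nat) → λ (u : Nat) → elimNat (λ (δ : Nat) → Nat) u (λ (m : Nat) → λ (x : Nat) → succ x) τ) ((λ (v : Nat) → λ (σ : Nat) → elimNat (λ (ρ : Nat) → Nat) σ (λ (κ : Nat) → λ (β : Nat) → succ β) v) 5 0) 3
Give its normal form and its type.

resulting normal form:
  8
the term's type:
  Nat


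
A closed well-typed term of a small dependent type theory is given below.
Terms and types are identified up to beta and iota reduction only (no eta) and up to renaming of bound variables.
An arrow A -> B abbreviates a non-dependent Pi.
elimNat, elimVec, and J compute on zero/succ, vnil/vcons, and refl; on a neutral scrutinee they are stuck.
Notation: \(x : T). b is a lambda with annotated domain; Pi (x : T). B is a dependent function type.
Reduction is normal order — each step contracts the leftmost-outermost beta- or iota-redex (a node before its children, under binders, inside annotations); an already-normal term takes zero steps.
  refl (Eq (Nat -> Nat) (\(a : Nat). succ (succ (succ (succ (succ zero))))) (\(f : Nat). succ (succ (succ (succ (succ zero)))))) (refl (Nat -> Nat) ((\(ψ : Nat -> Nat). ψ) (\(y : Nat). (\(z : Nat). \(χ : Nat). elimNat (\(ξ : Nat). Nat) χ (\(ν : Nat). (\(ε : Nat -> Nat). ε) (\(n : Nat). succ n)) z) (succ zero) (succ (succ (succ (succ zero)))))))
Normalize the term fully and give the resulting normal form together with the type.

resulting normal form:
  refl (Eq (Nat -> Nat) (\(a : Nat). succ (succ (succ (succ (succ zero))))) (\(f : Nat). succ (succ (succ (succ (succ zero)))))) (refl (Nat -> Nat) (\(ψ : Nat). succ (succ (succ (succ (succ zero))))))
inferred type:
  Eq (Eq (Nat -> Nat) (\(a : Nat). succ (succ (succ (succ (succ zero))))) (\(f : Nat). succ (succ (succ (succ (succ zero)))))) (refl (Nat -> Nat) (\(ψ : Nat). succ (succ (succ (succ (succ zero)))))) (refl (Nat -> Nat) (\(y : Nat). succ (succ (succ (succ (succ zero))))))


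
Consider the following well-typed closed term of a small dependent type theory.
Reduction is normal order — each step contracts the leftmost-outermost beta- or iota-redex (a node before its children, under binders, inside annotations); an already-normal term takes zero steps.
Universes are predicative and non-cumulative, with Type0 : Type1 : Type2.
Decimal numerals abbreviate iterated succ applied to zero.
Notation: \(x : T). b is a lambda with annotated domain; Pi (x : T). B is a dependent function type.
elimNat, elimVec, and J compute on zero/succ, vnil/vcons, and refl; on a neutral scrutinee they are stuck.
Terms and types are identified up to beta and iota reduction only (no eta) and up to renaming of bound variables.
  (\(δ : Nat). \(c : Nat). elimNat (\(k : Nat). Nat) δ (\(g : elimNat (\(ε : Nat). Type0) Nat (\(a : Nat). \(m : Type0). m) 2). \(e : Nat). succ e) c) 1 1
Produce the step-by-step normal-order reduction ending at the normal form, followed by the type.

normal-order reduction sequence:
  (\(δ : Nat). \(c : Nat). elimNat (\(k : Nat). Nat) δ (\(g : elimNat (\(ε : Nat). Type0) Nat (\(a : Nat). \(m : Type0). m) 2). \(e : Nat). succ e) c) 1 1
  ~> (\(δ : Nat). elimNat (\(c : Nat). Nat) 1 (\(k : elimNat (\(g : Nat). Type0) Nat (\(ε : Nat). \(a : Type0). a) 2). \(m : Nat). succ m) δ) 1
  ~> elimNat (\(δ : Nat). Nat) 1 (\(c : elimNat (\(k : Nat). Type0) Nat (\(g : Nat). \(ε : Type0). ε) 2). \(a : Nat). succ a) 1
  ~> (\(δ : elimNat (\(c : Nat). Type0) Nat (\(k : Nat). \(g : Type0). g) 2). \(ε : Nat). succ ε) 0 (elimNat (\(a : Nat). Nat) 1 (\(m : elimNat (\(e : Nat). Type0) Nat (\(α : Nat). \(i : Type0). i) 2). \(σ : Nat). succ σ) 0)
  ~> (\(δ : Nat). succ δ) (elimNat (\(c : Nat). Nat) 1 (\(k : elimNat (\(g : Nat). Type0) Nat (\(ε : Nat). \(a : Type0). a) 2). \(m : Nat). succ m) 0)
  ~> succ (elimNat (\(δ : Nat). Nat) 1 (\(c : elimNat (\(k : Nat). Type0) Nat (\(g : Nat). \(ε : Type0). ε) 2). \(a : Nat). succ a) 0)
  ~> 2
the term's type:
  Nat


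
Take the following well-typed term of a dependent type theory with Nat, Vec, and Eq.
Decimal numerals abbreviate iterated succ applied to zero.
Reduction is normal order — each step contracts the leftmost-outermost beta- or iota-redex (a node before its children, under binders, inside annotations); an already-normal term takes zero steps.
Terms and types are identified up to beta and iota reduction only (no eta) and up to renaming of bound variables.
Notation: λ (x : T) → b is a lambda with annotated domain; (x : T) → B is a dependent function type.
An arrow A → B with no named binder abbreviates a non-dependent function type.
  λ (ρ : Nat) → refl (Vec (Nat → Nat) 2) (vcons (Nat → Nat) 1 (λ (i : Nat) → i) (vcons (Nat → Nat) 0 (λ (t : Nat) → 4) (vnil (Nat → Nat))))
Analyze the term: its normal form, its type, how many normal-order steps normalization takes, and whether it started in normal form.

resulting normal form:
  λ (ρ : Nat) → refl (Vec (Nat → Nat) 2) (vcons (Nat → Nat) 1 (λ (i : Nat) → i) (vcons (Nat → Nat) 0 (λ (t : Nat) → 4) (vnil (Nat → Nat))))
the term's type:
  Nat → Eq (Vec (Nat → Nat) 2) (vcons (Nat → Nat) 1 (λ (ρ : Nat) → ρ) (vcons (Nat → Nat) 0 (λ (i : Nat) → 4) (vnil (Nat → Nat)))) (vcons (Nat → Nat) 1 (λ (t : Nat) → t) (vcons (Nat → Nat) 0 (λ (χ : Nat) → 4) (vnil (Nat → Nat))))
normal-order step count: 0
already normal: yes


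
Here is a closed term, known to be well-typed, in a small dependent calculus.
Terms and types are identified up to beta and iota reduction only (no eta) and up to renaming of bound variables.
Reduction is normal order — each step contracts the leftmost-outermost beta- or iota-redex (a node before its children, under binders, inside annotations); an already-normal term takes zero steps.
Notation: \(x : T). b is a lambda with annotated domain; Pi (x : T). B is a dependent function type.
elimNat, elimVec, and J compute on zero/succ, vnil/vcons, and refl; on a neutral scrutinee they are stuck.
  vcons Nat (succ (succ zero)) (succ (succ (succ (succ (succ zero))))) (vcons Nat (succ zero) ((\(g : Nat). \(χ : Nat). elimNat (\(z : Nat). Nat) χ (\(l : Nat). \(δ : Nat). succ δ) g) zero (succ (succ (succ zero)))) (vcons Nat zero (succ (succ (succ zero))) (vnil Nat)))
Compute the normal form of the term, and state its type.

normal form:
  vcons Nat (succ (succ zero)) (succ (succ (succ (succ (succ zero))))) (vcons Nat (succ zero) (succ (succ (succ zero))) (vcons Nat zero (succ (succ (succ zero))) (vnil Nat)))
inferred type:
  Vec Nat (succ (succ (succ zero)))
observation: 3 normal-order steps normalize the term, beginning with a beta-redex.


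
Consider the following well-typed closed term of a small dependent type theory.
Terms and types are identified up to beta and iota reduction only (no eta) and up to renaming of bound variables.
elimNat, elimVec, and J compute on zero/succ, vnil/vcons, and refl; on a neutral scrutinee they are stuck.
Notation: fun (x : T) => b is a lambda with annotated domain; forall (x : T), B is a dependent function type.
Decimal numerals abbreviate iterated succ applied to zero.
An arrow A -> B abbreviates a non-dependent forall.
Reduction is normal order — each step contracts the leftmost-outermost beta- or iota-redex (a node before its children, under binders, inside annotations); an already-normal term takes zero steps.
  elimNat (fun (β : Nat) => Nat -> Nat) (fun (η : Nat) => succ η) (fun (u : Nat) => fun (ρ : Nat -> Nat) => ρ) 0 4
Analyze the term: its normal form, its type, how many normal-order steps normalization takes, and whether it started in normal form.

resulting normal form:
  5
the term's type:
  Nat
steps to reach normal form (normal order): 2
already normal: no
first redex: an elimNat iota-redex


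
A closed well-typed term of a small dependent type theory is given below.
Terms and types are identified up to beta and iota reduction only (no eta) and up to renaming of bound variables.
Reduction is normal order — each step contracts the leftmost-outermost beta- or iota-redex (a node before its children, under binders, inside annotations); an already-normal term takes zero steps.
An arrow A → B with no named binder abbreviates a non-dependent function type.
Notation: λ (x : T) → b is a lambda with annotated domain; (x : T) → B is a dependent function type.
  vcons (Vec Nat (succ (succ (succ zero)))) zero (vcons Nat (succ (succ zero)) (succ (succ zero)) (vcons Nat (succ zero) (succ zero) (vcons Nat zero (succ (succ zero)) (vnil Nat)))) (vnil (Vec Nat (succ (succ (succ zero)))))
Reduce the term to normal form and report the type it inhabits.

resulting normal form:
  vcons (Vec Nat (succ (succ (succ zero)))) zero (vcons Nat (succ (succ zero)) (succ (succ zero)) (vcons Nat (succ zero) (succ zero) (vcons Nat zero (succ (succ zero)) (vnil Nat)))) (vnil (Vec Nat (succ (succ (succ zero)))))
type:
  Vec (Vec Nat (succ (succ (succ zero)))) (succ zero)


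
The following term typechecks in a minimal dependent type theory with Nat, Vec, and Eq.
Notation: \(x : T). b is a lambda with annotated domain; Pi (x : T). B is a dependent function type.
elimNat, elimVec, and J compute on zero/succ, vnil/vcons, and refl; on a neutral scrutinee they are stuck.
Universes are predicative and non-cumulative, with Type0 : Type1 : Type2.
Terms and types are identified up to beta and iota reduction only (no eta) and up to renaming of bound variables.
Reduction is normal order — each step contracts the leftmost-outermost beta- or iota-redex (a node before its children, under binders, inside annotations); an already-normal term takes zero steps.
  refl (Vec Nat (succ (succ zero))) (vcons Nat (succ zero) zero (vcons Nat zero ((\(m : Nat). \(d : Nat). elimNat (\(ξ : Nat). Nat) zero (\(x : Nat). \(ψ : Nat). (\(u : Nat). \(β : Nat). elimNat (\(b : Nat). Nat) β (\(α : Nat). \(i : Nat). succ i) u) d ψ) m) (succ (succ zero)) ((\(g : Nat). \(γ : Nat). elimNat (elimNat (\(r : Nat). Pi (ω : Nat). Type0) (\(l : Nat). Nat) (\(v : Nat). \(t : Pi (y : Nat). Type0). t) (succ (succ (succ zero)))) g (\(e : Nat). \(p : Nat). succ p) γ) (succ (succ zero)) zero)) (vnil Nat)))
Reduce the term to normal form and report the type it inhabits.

normal form:
  refl (Vec Nat (succ (succ zero))) (vcons Nat (succ zero) zero (vcons Nat zero (succ (succ (succ (succ zero)))) (vnil Nat)))
the term's type:
  Eq (Vec Nat (succ (succ zero))) (vcons Nat (succ zero) zero (vcons Nat zero (succ (succ (succ (succ zero)))) (vnil Nat))) (vcons Nat (succ zero) zero (vcons Nat zero (succ (succ (succ (succ zero)))) (vnil Nat)))
observation: 33 normal-order steps normalize the term, beginning with a beta-redex.


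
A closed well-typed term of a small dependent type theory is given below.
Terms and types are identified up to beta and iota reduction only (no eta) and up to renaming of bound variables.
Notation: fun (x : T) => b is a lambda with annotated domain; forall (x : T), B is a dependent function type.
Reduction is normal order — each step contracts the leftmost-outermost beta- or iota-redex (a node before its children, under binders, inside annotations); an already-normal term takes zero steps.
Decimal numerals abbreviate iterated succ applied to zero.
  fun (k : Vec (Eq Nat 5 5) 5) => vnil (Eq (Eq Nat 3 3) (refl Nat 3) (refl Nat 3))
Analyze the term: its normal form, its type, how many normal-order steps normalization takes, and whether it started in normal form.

normal form:
  fun (k : Vec (Eq Nat 5 5) 5) => vnil (Eq (Eq Nat 3 3) (refl Nat 3) (refl Nat 3))
inferred type:
  forall (k : Vec (Eq Nat 5 5) 5), Vec (Eq (Eq Nat 3 3) (refl Nat 3) (refl Nat 3)) 0
reduction steps (normal order): 0
term was already normal: yes


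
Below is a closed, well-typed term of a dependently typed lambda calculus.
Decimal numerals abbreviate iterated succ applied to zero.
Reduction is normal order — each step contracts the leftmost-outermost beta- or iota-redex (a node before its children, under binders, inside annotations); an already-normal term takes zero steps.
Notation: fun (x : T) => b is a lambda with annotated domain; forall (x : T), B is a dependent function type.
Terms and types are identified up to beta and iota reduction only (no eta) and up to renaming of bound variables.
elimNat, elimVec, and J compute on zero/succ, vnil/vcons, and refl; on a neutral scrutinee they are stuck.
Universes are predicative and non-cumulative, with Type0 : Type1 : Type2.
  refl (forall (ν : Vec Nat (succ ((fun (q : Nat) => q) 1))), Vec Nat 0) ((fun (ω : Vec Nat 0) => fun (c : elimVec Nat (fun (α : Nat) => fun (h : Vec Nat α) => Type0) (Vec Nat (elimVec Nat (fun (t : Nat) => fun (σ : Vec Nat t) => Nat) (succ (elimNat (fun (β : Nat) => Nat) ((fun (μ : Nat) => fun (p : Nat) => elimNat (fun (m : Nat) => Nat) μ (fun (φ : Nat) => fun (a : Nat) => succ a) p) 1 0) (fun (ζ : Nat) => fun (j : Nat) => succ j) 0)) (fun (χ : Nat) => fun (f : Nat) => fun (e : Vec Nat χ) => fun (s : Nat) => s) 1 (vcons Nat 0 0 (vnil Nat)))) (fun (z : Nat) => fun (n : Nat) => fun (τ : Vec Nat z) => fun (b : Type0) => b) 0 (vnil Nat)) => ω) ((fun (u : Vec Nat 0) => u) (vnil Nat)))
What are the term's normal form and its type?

normal form:
  refl (forall (ν : Vec Nat 2), Vec Nat 0) (fun (q : Vec Nat 2) => vnil Nat)
inferred type:
  Eq (forall (ν : Vec Nat 2), Vec Nat 0) (fun (q : Vec Nat 2) => vnil Nat) (fun (ω : Vec Nat 2) => vnil Nat)
observation: the first redex contracted is a beta-redex; the normal form is reached in 14 normal-order steps.


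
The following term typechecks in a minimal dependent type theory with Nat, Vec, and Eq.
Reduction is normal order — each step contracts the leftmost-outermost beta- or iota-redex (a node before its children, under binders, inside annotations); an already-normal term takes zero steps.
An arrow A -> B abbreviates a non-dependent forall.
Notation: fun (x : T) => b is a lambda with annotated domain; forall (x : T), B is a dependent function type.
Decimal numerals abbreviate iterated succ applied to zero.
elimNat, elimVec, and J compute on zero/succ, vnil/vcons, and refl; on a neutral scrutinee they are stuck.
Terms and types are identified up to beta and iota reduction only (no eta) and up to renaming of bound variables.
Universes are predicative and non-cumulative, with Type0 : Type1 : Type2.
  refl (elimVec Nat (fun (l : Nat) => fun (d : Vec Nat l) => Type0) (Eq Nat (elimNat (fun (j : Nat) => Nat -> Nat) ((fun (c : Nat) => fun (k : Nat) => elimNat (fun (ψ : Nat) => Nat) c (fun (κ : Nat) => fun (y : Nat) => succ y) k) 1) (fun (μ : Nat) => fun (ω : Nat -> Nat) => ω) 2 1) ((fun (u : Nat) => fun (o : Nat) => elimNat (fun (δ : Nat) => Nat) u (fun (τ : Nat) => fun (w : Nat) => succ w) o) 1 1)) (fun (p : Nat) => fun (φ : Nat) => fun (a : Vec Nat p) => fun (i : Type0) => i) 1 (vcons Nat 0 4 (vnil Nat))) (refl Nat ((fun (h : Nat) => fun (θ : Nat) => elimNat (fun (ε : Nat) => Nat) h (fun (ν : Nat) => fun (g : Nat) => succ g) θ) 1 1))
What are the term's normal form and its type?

reduced normal form:
  refl (Eq Nat 2 2) (refl Nat 2)
the term's type:
  Eq (Eq Nat 2 2) (refl Nat 2) (refl Nat 2)
observation: reduction starts at an elimVec iota-redex, and 31 normal-order steps reach the normal form.


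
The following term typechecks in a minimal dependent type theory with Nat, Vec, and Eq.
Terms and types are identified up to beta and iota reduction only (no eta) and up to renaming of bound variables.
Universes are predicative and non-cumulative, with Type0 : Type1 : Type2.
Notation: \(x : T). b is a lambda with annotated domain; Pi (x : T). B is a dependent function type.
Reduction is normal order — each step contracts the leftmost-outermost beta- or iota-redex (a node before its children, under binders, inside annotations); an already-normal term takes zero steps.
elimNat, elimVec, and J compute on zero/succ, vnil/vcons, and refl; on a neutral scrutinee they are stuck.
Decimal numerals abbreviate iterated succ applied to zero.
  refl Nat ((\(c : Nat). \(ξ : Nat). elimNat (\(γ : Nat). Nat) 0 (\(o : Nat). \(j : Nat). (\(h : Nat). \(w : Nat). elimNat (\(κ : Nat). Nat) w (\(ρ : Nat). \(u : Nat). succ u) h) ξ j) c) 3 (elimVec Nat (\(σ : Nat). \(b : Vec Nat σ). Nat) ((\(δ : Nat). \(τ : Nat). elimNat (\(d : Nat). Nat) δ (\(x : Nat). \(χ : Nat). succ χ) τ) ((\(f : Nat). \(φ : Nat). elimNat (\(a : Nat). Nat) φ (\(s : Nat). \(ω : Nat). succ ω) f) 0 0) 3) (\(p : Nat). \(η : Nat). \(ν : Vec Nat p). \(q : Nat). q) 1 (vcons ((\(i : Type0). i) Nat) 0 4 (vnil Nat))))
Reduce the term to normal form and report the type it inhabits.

reduced normal form:
  refl Nat 9
inferred type:
  Eq Nat 9 9
observation: 111 normal-order steps separate the term from its normal form.


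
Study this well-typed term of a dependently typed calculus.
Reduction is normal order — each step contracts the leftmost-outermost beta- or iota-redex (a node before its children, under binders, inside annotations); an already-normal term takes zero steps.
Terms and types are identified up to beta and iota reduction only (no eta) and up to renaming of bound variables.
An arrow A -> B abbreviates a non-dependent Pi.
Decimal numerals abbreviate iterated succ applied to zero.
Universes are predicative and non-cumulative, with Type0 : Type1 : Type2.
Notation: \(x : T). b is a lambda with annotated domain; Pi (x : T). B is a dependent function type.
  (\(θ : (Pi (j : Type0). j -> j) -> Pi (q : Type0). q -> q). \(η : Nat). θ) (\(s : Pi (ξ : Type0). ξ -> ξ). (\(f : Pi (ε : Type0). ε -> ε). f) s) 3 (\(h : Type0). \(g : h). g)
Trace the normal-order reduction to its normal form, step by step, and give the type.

normal-order reduction:
  (\(θ : (Pi (j : Type0). j -> j) -> Pi (q : Type0). q -> q). \(η : Nat). θ) (\(s : Pi (ξ : Type0). ξ -> ξ). (\(f : Pi (ε : Type0). ε -> ε). f) s) 3 (\(h : Type0). \(g : h). g)
  ~> (\(θ : Nat). \(j : Pi (q : Type0). q -> q). (\(η : Pi (s : Type0). s -> s). η) j) 3 (\(ξ : Type0). \(f : ξ). f)
  ~> (\(θ : Pi (j : Type0). j -> j). (\(q : Pi (η : Type0). η -> η). q) θ) (\(s : Type0). \(ξ : s). ξ)
  ~> (\(θ : Pi (j : Type0). j -> j). θ) (\(q : Type0). \(η : q). η)
  ~> \(θ : Type0). \(j : θ). j
type:
  Pi (θ : Type0). θ -> θ


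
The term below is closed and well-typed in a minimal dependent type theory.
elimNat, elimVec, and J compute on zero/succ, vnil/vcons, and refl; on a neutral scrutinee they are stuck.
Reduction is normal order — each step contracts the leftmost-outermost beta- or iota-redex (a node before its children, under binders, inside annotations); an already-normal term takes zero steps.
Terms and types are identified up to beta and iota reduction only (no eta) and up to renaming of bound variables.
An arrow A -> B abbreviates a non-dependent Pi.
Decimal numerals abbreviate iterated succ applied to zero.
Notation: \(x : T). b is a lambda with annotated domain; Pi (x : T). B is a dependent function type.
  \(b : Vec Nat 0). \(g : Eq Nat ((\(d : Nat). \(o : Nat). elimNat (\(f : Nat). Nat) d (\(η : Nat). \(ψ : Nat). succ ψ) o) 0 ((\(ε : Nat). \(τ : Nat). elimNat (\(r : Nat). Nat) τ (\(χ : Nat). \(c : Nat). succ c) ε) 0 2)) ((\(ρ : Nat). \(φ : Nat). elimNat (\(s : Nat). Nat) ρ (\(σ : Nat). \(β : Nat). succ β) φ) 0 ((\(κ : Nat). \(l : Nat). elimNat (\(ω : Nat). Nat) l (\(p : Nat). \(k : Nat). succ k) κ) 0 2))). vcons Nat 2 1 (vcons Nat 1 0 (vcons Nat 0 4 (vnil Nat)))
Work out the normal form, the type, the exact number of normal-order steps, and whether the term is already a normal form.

normal form:
  \(b : Vec Nat 0). \(g : Eq Nat 2 2). vcons Nat 2 1 (vcons Nat 1 0 (vcons Nat 0 4 (vnil Nat)))
type:
  Vec Nat 0 -> Eq Nat 2 2 -> Vec Nat 3
reduction steps (normal order): 24
term was already normal: no
first redex: a beta-redex


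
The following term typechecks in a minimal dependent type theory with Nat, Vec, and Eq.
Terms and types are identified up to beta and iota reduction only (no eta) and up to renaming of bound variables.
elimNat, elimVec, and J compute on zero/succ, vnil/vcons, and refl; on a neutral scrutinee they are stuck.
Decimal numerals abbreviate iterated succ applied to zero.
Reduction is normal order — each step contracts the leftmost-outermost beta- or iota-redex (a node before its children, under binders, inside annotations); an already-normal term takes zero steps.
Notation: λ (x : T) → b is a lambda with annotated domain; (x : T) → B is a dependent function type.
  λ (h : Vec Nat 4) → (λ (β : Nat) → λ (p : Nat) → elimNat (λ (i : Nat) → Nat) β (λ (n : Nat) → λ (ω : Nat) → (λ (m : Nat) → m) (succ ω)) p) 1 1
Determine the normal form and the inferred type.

normal form:
  λ (h : Vec Nat 4) → 2
inferred type:
  (h : Vec Nat 4) → Nat


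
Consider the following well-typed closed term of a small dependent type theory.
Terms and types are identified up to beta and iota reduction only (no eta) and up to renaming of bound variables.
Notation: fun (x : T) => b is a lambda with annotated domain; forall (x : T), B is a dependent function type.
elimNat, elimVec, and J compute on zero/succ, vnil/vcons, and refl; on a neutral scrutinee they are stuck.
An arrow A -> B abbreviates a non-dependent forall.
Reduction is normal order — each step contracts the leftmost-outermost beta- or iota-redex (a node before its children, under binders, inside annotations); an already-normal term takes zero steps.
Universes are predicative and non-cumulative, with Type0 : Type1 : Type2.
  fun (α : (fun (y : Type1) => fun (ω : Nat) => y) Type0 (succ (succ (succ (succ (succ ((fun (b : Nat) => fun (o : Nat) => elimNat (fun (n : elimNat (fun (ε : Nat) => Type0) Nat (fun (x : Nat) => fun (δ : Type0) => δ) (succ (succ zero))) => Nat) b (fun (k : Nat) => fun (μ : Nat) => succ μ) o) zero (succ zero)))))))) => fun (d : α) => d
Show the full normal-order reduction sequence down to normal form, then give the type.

normal-order reduction sequence:
  fun (α : (fun (y : Type1) => fun (ω : Nat) => y) Type0 (succ (succ (succ (succ (succ ((fun (b : Nat) => fun (o : Nat) => elimNat (fun (n : elimNat (fun (ε : Nat) => Type0) Nat (fun (x : Nat) => fun (δ : Type0) => δ) (succ (succ zero))) => Nat) b (fun (k : Nat) => fun (μ : Nat) => succ μ) o) zero (succ zero)))))))) => fun (d : α) => d
  ~> fun (α : (fun (y : Nat) => Type0) (succ (succ (succ (succ (succ ((fun (ω : Nat) => fun (b : Nat) => elimNat (fun (o : elimNat (fun (n : Nat) => Type0) Nat (fun (ε : Nat) => fun (x : Type0) => x) (succ (succ zero))) => Nat) ω (fun (δ : Nat) => fun (k : Nat) => succ k) b) zero (succ zero)))))))) => fun (μ : α) => μ
  ~> fun (α : Type0) => fun (y : α) => y
inferred type:
  forall (α : Type0), α -> α


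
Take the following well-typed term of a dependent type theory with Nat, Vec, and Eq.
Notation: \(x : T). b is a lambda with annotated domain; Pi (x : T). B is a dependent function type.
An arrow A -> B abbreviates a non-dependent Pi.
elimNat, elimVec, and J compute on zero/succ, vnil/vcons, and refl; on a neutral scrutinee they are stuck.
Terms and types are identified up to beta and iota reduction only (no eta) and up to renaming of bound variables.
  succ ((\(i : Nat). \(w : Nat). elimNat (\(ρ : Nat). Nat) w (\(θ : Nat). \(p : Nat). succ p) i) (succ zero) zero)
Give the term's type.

inferred type:
  Nat


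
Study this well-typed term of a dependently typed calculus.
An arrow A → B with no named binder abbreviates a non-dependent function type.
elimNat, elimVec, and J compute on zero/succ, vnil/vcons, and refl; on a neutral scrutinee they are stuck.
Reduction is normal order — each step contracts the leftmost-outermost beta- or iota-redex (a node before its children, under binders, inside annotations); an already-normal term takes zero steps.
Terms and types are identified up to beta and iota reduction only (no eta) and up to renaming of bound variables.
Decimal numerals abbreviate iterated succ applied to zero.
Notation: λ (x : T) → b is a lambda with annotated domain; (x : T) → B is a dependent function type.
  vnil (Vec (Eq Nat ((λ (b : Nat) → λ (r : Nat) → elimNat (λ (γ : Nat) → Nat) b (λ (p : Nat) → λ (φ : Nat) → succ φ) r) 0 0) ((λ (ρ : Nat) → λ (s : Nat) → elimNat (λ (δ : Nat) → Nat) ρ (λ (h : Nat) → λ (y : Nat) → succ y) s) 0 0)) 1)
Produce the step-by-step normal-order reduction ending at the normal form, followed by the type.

normal-order reduction sequence:
  vnil (Vec (Eq Nat ((λ (b : Nat) → λ (r : Nat) → elimNat (λ (γ : Nat) → Nat) b (λ (p : Nat) → λ (φ : Nat) → succ φ) r) 0 0) ((λ (ρ : Nat) → λ (s : Nat) → elimNat (λ (δ : Nat) → Nat) ρ (λ (h : Nat) → λ (y : Nat) → succ y) s) 0 0)) 1)
  ~> vnil (Vec (Eq Nat ((λ (b : Nat) → elimNat (λ (r : Nat) → Nat) 0 (λ (γ : Nat) → λ (p : Nat) → succ p) b) 0) ((λ (φ : Nat) → λ (ρ : Nat) → elimNat (λ (s : Nat) → Nat) φ (λ (δ : Nat) → λ (h : Nat) → succ h) ρ) 0 0)) 1)
  ~> vnil (Vec (Eq Nat (elimNat (λ (b : Nat) → Nat) 0 (λ (r : Nat) → λ (γ : Nat) → succ γ) 0) ((λ (p : Nat) → λ (φ : Nat) → elimNat (λ (ρ : Nat) → Nat) p (λ (s : Nat) → λ (δ : Nat) → succ δ) φ) 0 0)) 1)
  ~> vnil (Vec (Eq Nat 0 ((λ (b : Nat) → λ (r : Nat) → elimNat (λ (γ : Nat) → Nat) b (λ (p : Nat) → λ (φ : Nat) → succ φ) r) 0 0)) 1)
  ~> vnil (Vec (Eq Nat 0 ((λ (b : Nat) → elimNat (λ (r : Nat) → Nat) 0 (λ (γ : Nat) → λ (p : Nat) → succ p) b) 0)) 1)
  ~> vnil (Vec (Eq Nat 0 (elimNat (λ (b : Nat) → Nat) 0 (λ (r : Nat) → λ (γ : Nat) → succ γ) 0)) 1)
  ~> vnil (Vec (Eq Nat 0 0) 1)
inferred type:
  Vec (Vec (Eq Nat 0 0) 1) 0


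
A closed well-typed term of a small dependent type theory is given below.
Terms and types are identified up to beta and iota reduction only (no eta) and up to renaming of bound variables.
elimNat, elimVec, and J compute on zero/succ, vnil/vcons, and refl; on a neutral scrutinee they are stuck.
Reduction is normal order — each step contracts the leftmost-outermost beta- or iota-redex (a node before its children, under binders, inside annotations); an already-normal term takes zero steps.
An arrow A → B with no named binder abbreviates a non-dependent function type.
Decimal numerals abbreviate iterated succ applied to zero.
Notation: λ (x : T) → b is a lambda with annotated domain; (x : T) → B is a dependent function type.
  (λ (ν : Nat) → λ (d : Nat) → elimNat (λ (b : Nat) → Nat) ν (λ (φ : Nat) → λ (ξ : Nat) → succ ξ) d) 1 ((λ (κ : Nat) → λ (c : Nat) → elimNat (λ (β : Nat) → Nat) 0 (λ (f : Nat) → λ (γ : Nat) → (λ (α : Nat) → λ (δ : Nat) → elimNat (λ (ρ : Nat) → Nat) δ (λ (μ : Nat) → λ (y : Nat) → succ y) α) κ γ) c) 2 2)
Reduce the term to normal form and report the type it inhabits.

normal form:
  5
inferred type:
  Nat
observation: normalization takes exactly 42 steps under the normal-order strategy.


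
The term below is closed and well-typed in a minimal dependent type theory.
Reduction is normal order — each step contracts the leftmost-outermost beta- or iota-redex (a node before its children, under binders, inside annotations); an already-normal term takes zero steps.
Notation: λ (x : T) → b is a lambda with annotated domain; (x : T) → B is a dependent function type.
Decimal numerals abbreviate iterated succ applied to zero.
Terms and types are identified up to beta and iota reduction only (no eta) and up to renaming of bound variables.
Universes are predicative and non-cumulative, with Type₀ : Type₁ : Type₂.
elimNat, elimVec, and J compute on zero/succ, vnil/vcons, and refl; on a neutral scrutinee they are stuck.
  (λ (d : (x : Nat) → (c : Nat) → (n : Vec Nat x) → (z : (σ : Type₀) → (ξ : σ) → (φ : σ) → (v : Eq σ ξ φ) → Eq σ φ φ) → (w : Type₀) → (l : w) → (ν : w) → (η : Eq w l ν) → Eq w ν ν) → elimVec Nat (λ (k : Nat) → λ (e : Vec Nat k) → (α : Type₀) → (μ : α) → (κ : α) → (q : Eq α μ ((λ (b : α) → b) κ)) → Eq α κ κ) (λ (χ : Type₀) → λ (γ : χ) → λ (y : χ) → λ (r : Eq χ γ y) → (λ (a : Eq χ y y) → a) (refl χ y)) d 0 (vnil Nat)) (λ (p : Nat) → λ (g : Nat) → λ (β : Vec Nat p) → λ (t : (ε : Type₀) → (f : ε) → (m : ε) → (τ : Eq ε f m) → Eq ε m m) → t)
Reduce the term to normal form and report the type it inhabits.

resulting normal form:
  λ (d : Type₀) → λ (x : d) → λ (c : d) → λ (n : Eq d x c) → refl d c
type:
  (d : Type₀) → (x : d) → (c : d) → (n : Eq d x c) → Eq d c c
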